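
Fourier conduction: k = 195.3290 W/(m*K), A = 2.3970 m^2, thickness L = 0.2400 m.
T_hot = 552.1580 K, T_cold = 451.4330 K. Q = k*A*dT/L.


dT = 100.7250 K
Q = 195.3290 * 2.3970 * 100.7250 / 0.2400 = 196499.2038 W

196499.2038 W


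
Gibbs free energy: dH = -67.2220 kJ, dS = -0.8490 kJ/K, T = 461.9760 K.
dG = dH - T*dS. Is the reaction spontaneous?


T*dS = 461.9760 * -0.8490 = -392.2176 kJ
dG = -67.2220 + 392.2176 = 324.9956 kJ (non-spontaneous)

dG = 324.9956 kJ, non-spontaneous


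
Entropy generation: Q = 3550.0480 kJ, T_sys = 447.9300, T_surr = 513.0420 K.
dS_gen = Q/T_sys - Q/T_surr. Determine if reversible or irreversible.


dS_sys = 3550.0480/447.9300 = 7.9255 kJ/K
dS_surr = -3550.0480/513.0420 = -6.9196 kJ/K
dS_gen = 7.9255 - 6.9196 = 1.0058 kJ/K (irreversible)

dS_gen = 1.0058 kJ/K, irreversible


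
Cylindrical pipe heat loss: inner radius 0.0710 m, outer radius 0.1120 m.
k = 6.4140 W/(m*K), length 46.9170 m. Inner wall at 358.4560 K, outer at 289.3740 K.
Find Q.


dT = 69.0820 K
ln(ro/ri) = 0.4558
Q = 2*pi*6.4140*46.9170*69.0820 / 0.4558 = 286557.3433 W

286557.3433 W


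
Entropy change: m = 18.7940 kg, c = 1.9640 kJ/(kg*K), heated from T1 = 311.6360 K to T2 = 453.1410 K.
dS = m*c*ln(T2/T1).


T2/T1 = 1.4541
ln(T2/T1) = 0.3744
dS = 18.7940 * 1.9640 * 0.3744 = 13.8184 kJ/K

13.8184 kJ/K


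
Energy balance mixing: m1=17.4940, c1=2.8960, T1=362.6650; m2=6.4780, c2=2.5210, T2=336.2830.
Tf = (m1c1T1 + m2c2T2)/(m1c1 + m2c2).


num = 23865.4110
den = 66.9937
Tf = 356.2339 K

356.2339 K


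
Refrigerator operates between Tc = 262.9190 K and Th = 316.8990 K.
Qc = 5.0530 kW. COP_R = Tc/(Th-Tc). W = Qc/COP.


COP = 262.9190 / 53.9800 = 4.8707
W = 5.0530 / 4.8707 = 1.0374 kW

COP = 4.8707, W = 1.0374 kW


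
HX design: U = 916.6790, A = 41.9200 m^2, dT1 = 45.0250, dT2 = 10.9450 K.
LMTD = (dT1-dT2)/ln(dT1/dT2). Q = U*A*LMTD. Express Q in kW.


LMTD = 24.0961 K
Q = 916.6790 * 41.9200 * 24.0961 = 925946.3080 W = 925.9463 kW

925.9463 kW


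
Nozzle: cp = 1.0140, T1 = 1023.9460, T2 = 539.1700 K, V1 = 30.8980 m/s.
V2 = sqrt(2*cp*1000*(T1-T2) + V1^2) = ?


dT = 484.7760 K
2*cp*1000*dT = 983125.7280
V1^2 = 954.6864
V2 = sqrt(984080.4144) = 992.0083 m/s

992.0083 m/s


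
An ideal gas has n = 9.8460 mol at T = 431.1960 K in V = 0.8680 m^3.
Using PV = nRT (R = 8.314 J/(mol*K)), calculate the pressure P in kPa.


P = nRT/V = 9.8460 * 8.314 * 431.1960 / 0.8680
= 35297.5511 / 0.8680 = 40665.3814 Pa = 40.6654 kPa

40.6654 kPa


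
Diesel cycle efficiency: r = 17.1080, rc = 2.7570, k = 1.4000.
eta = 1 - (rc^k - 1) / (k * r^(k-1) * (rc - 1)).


r^(k-1) = 3.1137
rc^k = 4.1363
eta = 0.5905 = 59.0516%

59.0516%


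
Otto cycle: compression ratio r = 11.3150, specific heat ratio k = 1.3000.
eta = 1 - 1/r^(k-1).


r^(k-1) = 2.0706
eta = 1 - 1/2.0706 = 0.5170 = 51.7048%

51.7048%


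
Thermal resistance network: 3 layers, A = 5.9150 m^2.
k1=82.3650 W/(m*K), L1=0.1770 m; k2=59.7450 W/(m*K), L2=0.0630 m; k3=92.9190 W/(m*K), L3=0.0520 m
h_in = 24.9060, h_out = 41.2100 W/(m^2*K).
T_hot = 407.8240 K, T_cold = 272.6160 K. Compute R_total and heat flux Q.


R_conv_in = 1/(24.9060*5.9150) = 0.0068
R_1 = 0.1770/(82.3650*5.9150) = 0.0004
R_2 = 0.0630/(59.7450*5.9150) = 0.0002
R_3 = 0.0520/(92.9190*5.9150) = 9.4612e-05
R_conv_out = 1/(41.2100*5.9150) = 0.0041
R_total = 0.0115 K/W
Q = 135.2080 / 0.0115 = 11730.0571 W

R_total = 0.0115 K/W, Q = 11730.0571 W


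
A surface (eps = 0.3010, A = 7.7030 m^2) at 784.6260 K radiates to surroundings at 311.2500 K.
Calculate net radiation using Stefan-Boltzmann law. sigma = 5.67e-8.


T^4 = 3.7901e+11
Tsurr^4 = 9.3851e+09
Q = 0.3010 * 5.67e-8 * 7.7030 * 3.6963e+11 = 48592.6769 W

48592.6769 W


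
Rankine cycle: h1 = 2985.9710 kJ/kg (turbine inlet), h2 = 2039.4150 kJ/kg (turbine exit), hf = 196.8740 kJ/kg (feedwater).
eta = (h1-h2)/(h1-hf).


W = 946.5560 kJ/kg
Q_in = 2789.0970 kJ/kg
eta = 0.3394 = 33.9377%

eta = 33.9377%


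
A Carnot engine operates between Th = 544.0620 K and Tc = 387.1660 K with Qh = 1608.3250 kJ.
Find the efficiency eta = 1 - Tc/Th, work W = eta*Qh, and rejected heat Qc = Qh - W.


eta = 1 - 387.1660/544.0620 = 0.2884
W = 0.2884 * 1608.3250 = 463.8070 kJ
Qc = 1608.3250 - 463.8070 = 1144.5180 kJ

eta = 28.8379%, W = 463.8070 kJ, Qc = 1144.5180 kJ


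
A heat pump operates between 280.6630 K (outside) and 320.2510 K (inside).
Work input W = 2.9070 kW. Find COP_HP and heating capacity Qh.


COP = 320.2510 / 39.5880 = 8.0896
Qh = 8.0896 * 2.9070 = 23.5165 kW

COP = 8.0896, Qh = 23.5165 kW


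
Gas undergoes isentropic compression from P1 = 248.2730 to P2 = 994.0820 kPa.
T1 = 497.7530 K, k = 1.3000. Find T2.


(k-1)/k = 0.2308
(P2/P1)^exp = 1.3773
T2 = 497.7530 * 1.3773 = 685.5682 K

685.5682 K


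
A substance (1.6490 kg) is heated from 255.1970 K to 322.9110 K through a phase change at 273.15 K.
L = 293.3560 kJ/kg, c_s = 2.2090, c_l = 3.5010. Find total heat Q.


Q1 (sensible, solid) = 1.6490 * 2.2090 * 17.9530 = 65.3963 kJ
Q2 (latent) = 1.6490 * 293.3560 = 483.7440 kJ
Q3 (sensible, liquid) = 1.6490 * 3.5010 * 49.7610 = 287.2777 kJ
Q_total = 836.4180 kJ

836.4180 kJ


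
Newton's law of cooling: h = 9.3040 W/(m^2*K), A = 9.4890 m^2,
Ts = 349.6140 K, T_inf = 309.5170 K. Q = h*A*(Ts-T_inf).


dT = 40.0970 K
Q = 9.3040 * 9.4890 * 40.0970 = 3539.9899 W

3539.9899 W


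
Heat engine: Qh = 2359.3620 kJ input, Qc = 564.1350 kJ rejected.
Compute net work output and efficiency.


W = 2359.3620 - 564.1350 = 1795.2270 kJ
eta = 1795.2270 / 2359.3620 = 0.7609 = 76.0895%

W = 1795.2270 kJ, eta = 76.0895%


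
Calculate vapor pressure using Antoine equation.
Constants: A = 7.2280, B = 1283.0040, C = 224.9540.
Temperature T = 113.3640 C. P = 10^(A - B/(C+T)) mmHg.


C+T = 338.3180
B/(C+T) = 3.7923
log10(P) = 7.2280 - 3.7923 = 3.4357
P = 10^3.4357 = 2727.0813 mmHg

2727.0813 mmHg


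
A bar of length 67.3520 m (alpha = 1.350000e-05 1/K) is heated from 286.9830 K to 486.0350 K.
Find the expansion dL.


dT = 199.0520 K
dL = 1.350000e-05 * 67.3520 * 199.0520 = 0.180988 m
L_final = 67.532988 m

dL = 0.180988 m


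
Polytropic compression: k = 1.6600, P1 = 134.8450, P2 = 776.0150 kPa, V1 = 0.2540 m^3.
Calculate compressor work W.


(k-1)/k = 0.3976
(P2/P1)^exp = 2.0053
W = 2.5152 * 134.8450 * 0.2540 * (2.0053 - 1) = 86.6034 kJ

86.6034 kJ


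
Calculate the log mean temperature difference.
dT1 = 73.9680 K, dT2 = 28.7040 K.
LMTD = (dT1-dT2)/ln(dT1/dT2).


dT1/dT2 = 2.5769
ln(dT1/dT2) = 0.9466
LMTD = 45.2640 / 0.9466 = 47.8176 K

47.8176 K


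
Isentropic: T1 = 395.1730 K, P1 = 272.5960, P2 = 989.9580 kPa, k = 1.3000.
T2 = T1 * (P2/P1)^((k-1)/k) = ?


(k-1)/k = 0.2308
(P2/P1)^exp = 1.3466
T2 = 395.1730 * 1.3466 = 532.1579 K

532.1579 K


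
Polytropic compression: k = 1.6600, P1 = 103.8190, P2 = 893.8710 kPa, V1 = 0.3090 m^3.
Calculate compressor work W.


(k-1)/k = 0.3976
(P2/P1)^exp = 2.3537
W = 2.5152 * 103.8190 * 0.3090 * (2.3537 - 1) = 109.2228 kJ

109.2228 kJ


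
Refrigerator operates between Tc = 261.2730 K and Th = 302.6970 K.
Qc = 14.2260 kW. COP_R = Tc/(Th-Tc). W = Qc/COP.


COP = 261.2730 / 41.4240 = 6.3073
W = 14.2260 / 6.3073 = 2.2555 kW

COP = 6.3073, W = 2.2555 kW


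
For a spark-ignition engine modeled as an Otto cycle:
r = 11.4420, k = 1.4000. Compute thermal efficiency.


r^(k-1) = 2.6509
eta = 1 - 1/2.6509 = 0.6228 = 62.2776%

62.2776%


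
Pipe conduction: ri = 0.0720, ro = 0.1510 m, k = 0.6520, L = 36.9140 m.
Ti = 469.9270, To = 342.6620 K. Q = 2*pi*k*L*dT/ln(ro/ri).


dT = 127.2650 K
ln(ro/ri) = 0.7406
Q = 2*pi*0.6520*36.9140*127.2650 / 0.7406 = 25985.7827 W

25985.7827 W


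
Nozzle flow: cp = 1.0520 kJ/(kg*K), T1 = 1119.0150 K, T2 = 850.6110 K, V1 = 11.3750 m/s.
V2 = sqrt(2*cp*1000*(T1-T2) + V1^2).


dT = 268.4040 K
2*cp*1000*dT = 564722.0160
V1^2 = 129.3906
V2 = sqrt(564851.4066) = 751.5660 m/s

751.5660 m/s


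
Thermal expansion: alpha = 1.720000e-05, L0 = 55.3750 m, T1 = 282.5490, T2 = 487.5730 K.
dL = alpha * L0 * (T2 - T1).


dT = 205.0240 K
dL = 1.720000e-05 * 55.3750 * 205.0240 = 0.195275 m
L_final = 55.570275 m

dL = 0.195275 m


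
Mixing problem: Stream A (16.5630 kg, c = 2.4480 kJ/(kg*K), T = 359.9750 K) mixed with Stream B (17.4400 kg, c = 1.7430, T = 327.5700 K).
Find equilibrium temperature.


num = 24553.0736
den = 70.9441
Tf = 346.0902 K

346.0902 K


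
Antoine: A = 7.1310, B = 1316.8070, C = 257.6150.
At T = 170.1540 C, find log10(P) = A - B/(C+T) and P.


C+T = 427.7690
B/(C+T) = 3.0783
log10(P) = 7.1310 - 3.0783 = 4.0527
P = 10^4.0527 = 11289.8119 mmHg

11289.8119 mmHg


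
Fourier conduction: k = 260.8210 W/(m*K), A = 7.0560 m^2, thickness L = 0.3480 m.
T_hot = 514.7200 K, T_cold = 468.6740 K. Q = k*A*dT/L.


dT = 46.0460 K
Q = 260.8210 * 7.0560 * 46.0460 / 0.3480 = 243508.3136 W

243508.3136 W


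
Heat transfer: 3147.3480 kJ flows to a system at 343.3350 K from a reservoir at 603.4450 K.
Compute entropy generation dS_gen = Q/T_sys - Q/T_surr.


dS_sys = 3147.3480/343.3350 = 9.1670 kJ/K
dS_surr = -3147.3480/603.4450 = -5.2156 kJ/K
dS_gen = 9.1670 - 5.2156 = 3.9514 kJ/K (irreversible)

dS_gen = 3.9514 kJ/K, irreversible


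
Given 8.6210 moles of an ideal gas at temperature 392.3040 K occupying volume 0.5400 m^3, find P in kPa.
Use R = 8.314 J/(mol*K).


P = nRT/V = 8.6210 * 8.314 * 392.3040 / 0.5400
= 28118.3868 / 0.5400 = 52071.0868 Pa = 52.0711 kPa

52.0711 kPa


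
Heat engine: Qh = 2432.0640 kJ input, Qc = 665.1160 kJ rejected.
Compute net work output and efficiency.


W = 2432.0640 - 665.1160 = 1766.9480 kJ
eta = 1766.9480 / 2432.0640 = 0.7265 = 72.6522%

W = 1766.9480 kJ, eta = 72.6522%


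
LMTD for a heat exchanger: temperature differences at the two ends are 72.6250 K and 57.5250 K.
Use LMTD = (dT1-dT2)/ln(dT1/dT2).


dT1/dT2 = 1.2625
ln(dT1/dT2) = 0.2331
LMTD = 15.1000 / 0.2331 = 64.7820 K

64.7820 K


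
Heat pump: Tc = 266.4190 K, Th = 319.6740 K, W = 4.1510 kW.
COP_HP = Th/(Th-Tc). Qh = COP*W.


COP = 319.6740 / 53.2550 = 6.0027
Qh = 6.0027 * 4.1510 = 24.9172 kW

COP = 6.0027, Qh = 24.9172 kW


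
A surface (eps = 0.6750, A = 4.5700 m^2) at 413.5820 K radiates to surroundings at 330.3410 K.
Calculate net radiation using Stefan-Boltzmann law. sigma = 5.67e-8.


T^4 = 2.9258e+10
Tsurr^4 = 1.1908e+10
Q = 0.6750 * 5.67e-8 * 4.5700 * 1.7350e+10 = 3034.5764 W

3034.5764 W


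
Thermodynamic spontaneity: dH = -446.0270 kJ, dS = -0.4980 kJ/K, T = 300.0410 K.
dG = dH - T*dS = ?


T*dS = 300.0410 * -0.4980 = -149.4204 kJ
dG = -446.0270 + 149.4204 = -296.6066 kJ (spontaneous)

dG = -296.6066 kJ, spontaneous


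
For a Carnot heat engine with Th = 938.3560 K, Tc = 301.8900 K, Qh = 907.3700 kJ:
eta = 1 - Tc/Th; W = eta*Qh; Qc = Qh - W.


eta = 1 - 301.8900/938.3560 = 0.6783
W = 0.6783 * 907.3700 = 615.4489 kJ
Qc = 907.3700 - 615.4489 = 291.9211 kJ

eta = 67.8278%, W = 615.4489 kJ, Qc = 291.9211 kJ


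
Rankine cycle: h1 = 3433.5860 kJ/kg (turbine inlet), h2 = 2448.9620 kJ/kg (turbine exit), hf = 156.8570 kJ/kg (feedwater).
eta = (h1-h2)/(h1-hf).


W = 984.6240 kJ/kg
Q_in = 3276.7290 kJ/kg
eta = 0.3005 = 30.0490%

eta = 30.0490%


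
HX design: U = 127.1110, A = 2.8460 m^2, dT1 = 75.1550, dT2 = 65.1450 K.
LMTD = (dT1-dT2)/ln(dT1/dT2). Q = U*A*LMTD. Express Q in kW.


LMTD = 70.0308 K
Q = 127.1110 * 2.8460 * 70.0308 = 25334.1982 W = 25.3342 kW

25.3342 kW


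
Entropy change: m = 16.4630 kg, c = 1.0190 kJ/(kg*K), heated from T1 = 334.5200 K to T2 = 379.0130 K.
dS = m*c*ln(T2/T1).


T2/T1 = 1.1330
ln(T2/T1) = 0.1249
dS = 16.4630 * 1.0190 * 0.1249 = 2.0949 kJ/K

2.0949 kJ/K


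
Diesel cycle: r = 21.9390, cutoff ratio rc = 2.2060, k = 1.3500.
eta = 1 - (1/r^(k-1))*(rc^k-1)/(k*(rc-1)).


r^(k-1) = 2.9473
rc^k = 2.9098
eta = 0.6020 = 60.1996%

60.1996%


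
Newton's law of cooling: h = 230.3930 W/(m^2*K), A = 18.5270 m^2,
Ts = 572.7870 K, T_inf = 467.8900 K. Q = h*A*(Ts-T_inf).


dT = 104.8970 K
Q = 230.3930 * 18.5270 * 104.8970 = 447751.9121 W

447751.9121 W


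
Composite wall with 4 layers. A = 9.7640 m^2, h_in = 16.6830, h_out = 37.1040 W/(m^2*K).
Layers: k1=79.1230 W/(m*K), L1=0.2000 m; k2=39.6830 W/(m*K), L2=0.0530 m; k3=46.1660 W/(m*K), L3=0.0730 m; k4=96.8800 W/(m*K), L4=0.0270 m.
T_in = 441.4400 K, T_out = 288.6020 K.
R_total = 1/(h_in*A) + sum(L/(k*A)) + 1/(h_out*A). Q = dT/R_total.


R_conv_in = 1/(16.6830*9.7640) = 0.0061
R_1 = 0.2000/(79.1230*9.7640) = 0.0003
R_2 = 0.0530/(39.6830*9.7640) = 0.0001
R_3 = 0.0730/(46.1660*9.7640) = 0.0002
R_4 = 0.0270/(96.8800*9.7640) = 2.8543e-05
R_conv_out = 1/(37.1040*9.7640) = 0.0028
R_total = 0.0095 K/W
Q = 152.8380 / 0.0095 = 16112.9172 W

R_total = 0.0095 K/W, Q = 16112.9172 W


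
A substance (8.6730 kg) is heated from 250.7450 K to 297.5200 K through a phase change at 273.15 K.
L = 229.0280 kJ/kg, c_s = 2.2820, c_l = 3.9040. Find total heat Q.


Q1 (sensible, solid) = 8.6730 * 2.2820 * 22.4050 = 443.4350 kJ
Q2 (latent) = 8.6730 * 229.0280 = 1986.3598 kJ
Q3 (sensible, liquid) = 8.6730 * 3.9040 * 24.3700 = 825.1534 kJ
Q_total = 3254.9482 kJ

3254.9482 kJ


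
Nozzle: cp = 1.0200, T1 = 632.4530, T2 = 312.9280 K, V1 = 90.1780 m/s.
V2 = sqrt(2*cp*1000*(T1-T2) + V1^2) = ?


dT = 319.5250 K
2*cp*1000*dT = 651831.0000
V1^2 = 8132.0717
V2 = sqrt(659963.0717) = 812.3811 m/s

812.3811 m/s


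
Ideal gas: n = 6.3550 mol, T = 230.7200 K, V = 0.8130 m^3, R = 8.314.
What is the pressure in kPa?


P = nRT/V = 6.3550 * 8.314 * 230.7200 / 0.8130
= 12190.1996 / 0.8130 = 14994.0955 Pa = 14.9941 kPa

14.9941 kPa


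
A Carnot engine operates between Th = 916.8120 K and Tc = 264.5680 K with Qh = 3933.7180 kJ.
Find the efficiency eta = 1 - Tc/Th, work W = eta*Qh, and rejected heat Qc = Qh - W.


eta = 1 - 264.5680/916.8120 = 0.7114
W = 0.7114 * 3933.7180 = 2798.5497 kJ
Qc = 3933.7180 - 2798.5497 = 1135.1683 kJ

eta = 71.1426%, W = 2798.5497 kJ, Qc = 1135.1683 kJ


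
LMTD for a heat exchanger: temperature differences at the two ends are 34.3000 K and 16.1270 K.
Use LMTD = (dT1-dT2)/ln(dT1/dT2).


dT1/dT2 = 2.1269
ln(dT1/dT2) = 0.7547
LMTD = 18.1730 / 0.7547 = 24.0813 K

24.0813 K


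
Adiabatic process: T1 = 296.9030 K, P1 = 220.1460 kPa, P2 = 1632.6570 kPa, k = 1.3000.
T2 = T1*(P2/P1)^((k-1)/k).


(k-1)/k = 0.2308
(P2/P1)^exp = 1.5879
T2 = 296.9030 * 1.5879 = 471.4399 K

471.4399 K


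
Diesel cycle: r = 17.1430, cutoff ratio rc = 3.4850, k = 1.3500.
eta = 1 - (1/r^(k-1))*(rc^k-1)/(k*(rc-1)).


r^(k-1) = 2.7035
rc^k = 5.3948
eta = 0.5154 = 51.5441%

51.5441%


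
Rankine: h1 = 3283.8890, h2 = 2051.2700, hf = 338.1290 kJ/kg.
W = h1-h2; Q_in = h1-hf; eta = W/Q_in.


W = 1232.6190 kJ/kg
Q_in = 2945.7600 kJ/kg
eta = 0.4184 = 41.8438%

eta = 41.8438%


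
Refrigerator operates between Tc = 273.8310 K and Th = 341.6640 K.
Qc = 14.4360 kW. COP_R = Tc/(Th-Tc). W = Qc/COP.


COP = 273.8310 / 67.8330 = 4.0368
W = 14.4360 / 4.0368 = 3.5761 kW

COP = 4.0368, W = 3.5761 kW


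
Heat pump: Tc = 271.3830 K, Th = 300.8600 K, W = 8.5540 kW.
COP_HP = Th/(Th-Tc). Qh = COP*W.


COP = 300.8600 / 29.4770 = 10.2066
Qh = 10.2066 * 8.5540 = 87.3073 kW

COP = 10.2066, Qh = 87.3073 kW


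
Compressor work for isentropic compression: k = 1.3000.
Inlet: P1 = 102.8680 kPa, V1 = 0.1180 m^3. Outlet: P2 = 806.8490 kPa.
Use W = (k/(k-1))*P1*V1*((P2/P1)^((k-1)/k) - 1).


(k-1)/k = 0.2308
(P2/P1)^exp = 1.6085
W = 4.3333 * 102.8680 * 0.1180 * (1.6085 - 1) = 32.0079 kJ

32.0079 kJ


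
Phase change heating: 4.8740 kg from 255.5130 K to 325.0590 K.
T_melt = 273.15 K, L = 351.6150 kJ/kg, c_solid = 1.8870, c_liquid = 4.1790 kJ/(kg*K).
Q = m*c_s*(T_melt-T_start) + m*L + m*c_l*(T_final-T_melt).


Q1 (sensible, solid) = 4.8740 * 1.8870 * 17.6370 = 162.2117 kJ
Q2 (latent) = 4.8740 * 351.6150 = 1713.7715 kJ
Q3 (sensible, liquid) = 4.8740 * 4.1790 * 51.9090 = 1057.3057 kJ
Q_total = 2933.2889 kJ

2933.2889 kJ


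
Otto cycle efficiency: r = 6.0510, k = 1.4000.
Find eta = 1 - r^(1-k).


r^(k-1) = 2.0546
eta = 1 - 1/2.0546 = 0.5133 = 51.3291%

51.3291%


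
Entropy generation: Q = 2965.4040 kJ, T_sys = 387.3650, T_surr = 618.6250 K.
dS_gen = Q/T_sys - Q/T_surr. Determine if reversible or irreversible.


dS_sys = 2965.4040/387.3650 = 7.6553 kJ/K
dS_surr = -2965.4040/618.6250 = -4.7935 kJ/K
dS_gen = 7.6553 - 4.7935 = 2.8618 kJ/K (irreversible)

dS_gen = 2.8618 kJ/K, irreversible


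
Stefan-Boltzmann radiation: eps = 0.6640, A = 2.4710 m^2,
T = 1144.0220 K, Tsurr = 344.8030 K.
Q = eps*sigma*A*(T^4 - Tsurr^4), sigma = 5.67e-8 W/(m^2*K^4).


T^4 = 1.7129e+12
Tsurr^4 = 1.4135e+10
Q = 0.6640 * 5.67e-8 * 2.4710 * 1.6988e+12 = 158038.4736 W

158038.4736 W


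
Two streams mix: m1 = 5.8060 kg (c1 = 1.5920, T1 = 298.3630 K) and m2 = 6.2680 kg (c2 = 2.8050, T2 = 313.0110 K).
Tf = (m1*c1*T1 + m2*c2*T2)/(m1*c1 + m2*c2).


num = 8261.0926
den = 26.8249
Tf = 307.9637 K

307.9637 K


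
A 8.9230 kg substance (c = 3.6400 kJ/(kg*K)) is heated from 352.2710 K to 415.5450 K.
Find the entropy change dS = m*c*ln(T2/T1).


T2/T1 = 1.1796
ln(T2/T1) = 0.1652
dS = 8.9230 * 3.6400 * 0.1652 = 5.3653 kJ/K

5.3653 kJ/K


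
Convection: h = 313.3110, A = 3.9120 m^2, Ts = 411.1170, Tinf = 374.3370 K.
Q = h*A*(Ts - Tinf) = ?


dT = 36.7800 K
Q = 313.3110 * 3.9120 * 36.7800 = 45080.2394 W

45080.2394 W


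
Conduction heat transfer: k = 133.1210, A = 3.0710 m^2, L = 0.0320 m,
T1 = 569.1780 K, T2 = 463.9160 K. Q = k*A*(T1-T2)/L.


dT = 105.2620 K
Q = 133.1210 * 3.0710 * 105.2620 / 0.0320 = 1344770.0462 W

1344770.0462 W


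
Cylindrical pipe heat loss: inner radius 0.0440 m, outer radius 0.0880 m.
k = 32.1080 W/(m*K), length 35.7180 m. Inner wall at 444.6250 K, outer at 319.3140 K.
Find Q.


dT = 125.3110 K
ln(ro/ri) = 0.6931
Q = 2*pi*32.1080*35.7180*125.3110 / 0.6931 = 1302698.7316 W

1302698.7316 W


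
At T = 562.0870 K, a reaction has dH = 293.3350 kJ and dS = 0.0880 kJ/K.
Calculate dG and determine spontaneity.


T*dS = 562.0870 * 0.0880 = 49.4637 kJ
dG = 293.3350 - 49.4637 = 243.8713 kJ (non-spontaneous)

dG = 243.8713 kJ, non-spontaneous


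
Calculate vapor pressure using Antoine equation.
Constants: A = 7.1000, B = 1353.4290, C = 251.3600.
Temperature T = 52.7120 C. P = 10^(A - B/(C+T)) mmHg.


C+T = 304.0720
B/(C+T) = 4.4510
log10(P) = 7.1000 - 4.4510 = 2.6490
P = 10^2.6490 = 445.6410 mmHg

445.6410 mmHg


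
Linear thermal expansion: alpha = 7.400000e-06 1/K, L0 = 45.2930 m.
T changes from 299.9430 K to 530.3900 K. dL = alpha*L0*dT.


dT = 230.4470 K
dL = 7.400000e-06 * 45.2930 * 230.4470 = 0.077239 m
L_final = 45.370239 m

dL = 0.077239 m


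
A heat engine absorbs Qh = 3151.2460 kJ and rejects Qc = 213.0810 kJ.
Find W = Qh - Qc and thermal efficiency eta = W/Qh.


W = 3151.2460 - 213.0810 = 2938.1650 kJ
eta = 2938.1650 / 3151.2460 = 0.9324 = 93.2382%

W = 2938.1650 kJ, eta = 93.2382%


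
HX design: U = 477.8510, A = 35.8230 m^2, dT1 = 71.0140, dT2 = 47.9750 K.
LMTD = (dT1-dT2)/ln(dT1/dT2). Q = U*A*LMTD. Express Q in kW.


LMTD = 58.7434 K
Q = 477.8510 * 35.8230 * 58.7434 = 1005573.4796 W = 1005.5735 kW

1005.5735 kW


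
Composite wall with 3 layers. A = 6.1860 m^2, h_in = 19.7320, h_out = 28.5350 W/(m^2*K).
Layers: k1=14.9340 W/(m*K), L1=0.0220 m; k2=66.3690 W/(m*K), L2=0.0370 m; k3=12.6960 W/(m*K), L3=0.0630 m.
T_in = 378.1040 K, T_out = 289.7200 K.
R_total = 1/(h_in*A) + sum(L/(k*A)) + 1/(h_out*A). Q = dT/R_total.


R_conv_in = 1/(19.7320*6.1860) = 0.0082
R_1 = 0.0220/(14.9340*6.1860) = 0.0002
R_2 = 0.0370/(66.3690*6.1860) = 9.0121e-05
R_3 = 0.0630/(12.6960*6.1860) = 0.0008
R_conv_out = 1/(28.5350*6.1860) = 0.0057
R_total = 0.0150 K/W
Q = 88.3840 / 0.0150 = 5896.9305 W

R_total = 0.0150 K/W, Q = 5896.9305 W


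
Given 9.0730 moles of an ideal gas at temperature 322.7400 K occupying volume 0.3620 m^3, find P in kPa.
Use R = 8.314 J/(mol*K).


P = nRT/V = 9.0730 * 8.314 * 322.7400 / 0.3620
= 24345.2212 / 0.3620 = 67251.9924 Pa = 67.2520 kPa

67.2520 kPa


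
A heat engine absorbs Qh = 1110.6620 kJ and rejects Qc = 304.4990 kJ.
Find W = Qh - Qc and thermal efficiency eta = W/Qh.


W = 1110.6620 - 304.4990 = 806.1630 kJ
eta = 806.1630 / 1110.6620 = 0.7258 = 72.5840%

W = 806.1630 kJ, eta = 72.5840%


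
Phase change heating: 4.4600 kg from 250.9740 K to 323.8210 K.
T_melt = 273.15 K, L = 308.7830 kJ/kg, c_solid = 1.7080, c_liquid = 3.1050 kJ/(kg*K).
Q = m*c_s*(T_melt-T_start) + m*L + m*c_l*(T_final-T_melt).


Q1 (sensible, solid) = 4.4600 * 1.7080 * 22.1760 = 168.9297 kJ
Q2 (latent) = 4.4600 * 308.7830 = 1377.1722 kJ
Q3 (sensible, liquid) = 4.4600 * 3.1050 * 50.6710 = 701.7072 kJ
Q_total = 2247.8091 kJ

2247.8091 kJ


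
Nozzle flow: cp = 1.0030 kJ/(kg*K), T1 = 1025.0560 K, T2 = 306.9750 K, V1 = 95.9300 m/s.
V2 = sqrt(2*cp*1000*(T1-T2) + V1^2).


dT = 718.0810 K
2*cp*1000*dT = 1440470.4860
V1^2 = 9202.5649
V2 = sqrt(1449673.0509) = 1204.0237 m/s

1204.0237 m/s


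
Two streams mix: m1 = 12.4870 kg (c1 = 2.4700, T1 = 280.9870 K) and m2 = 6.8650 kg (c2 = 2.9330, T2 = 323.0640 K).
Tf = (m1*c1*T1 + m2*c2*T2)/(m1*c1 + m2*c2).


num = 15171.3593
den = 50.9779
Tf = 297.6064 K

297.6064 K


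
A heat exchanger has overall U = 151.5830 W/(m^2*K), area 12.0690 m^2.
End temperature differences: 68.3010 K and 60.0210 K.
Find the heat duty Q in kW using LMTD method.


LMTD = 64.0719 K
Q = 151.5830 * 12.0690 * 64.0719 = 117216.5922 W = 117.2166 kW

117.2166 kW


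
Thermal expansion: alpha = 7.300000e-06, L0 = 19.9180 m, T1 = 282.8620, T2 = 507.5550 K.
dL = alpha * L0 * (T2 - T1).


dT = 224.6930 K
dL = 7.300000e-06 * 19.9180 * 224.6930 = 0.032671 m
L_final = 19.950671 m

dL = 0.032671 m


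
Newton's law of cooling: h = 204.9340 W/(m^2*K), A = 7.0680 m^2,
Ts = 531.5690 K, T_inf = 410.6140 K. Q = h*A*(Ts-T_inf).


dT = 120.9550 K
Q = 204.9340 * 7.0680 * 120.9550 = 175200.1136 W

175200.1136 W


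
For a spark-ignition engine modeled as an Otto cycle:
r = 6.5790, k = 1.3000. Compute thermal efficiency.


r^(k-1) = 1.7597
eta = 1 - 1/1.7597 = 0.4317 = 43.1734%

43.1734%


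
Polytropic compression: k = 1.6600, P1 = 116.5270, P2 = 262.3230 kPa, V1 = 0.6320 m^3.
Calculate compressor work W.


(k-1)/k = 0.3976
(P2/P1)^exp = 1.3807
W = 2.5152 * 116.5270 * 0.6320 * (1.3807 - 1) = 70.5256 kJ

70.5256 kJ


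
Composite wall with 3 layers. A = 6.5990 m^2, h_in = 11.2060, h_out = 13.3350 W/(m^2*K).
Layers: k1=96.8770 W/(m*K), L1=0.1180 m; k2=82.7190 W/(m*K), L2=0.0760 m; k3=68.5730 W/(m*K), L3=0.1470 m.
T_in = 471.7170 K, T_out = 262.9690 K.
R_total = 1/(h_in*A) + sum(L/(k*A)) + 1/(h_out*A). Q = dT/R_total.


R_conv_in = 1/(11.2060*6.5990) = 0.0135
R_1 = 0.1180/(96.8770*6.5990) = 0.0002
R_2 = 0.0760/(82.7190*6.5990) = 0.0001
R_3 = 0.1470/(68.5730*6.5990) = 0.0003
R_conv_out = 1/(13.3350*6.5990) = 0.0114
R_total = 0.0255 K/W
Q = 208.7480 / 0.0255 = 8174.8017 W

R_total = 0.0255 K/W, Q = 8174.8017 W


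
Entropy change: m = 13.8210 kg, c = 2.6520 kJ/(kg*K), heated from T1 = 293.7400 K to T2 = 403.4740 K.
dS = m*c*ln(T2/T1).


T2/T1 = 1.3736
ln(T2/T1) = 0.3174
dS = 13.8210 * 2.6520 * 0.3174 = 11.6344 kJ/K

11.6344 kJ/K


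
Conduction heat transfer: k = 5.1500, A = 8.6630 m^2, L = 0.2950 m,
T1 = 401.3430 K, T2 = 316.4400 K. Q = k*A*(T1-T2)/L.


dT = 84.9030 K
Q = 5.1500 * 8.6630 * 84.9030 / 0.2950 = 12840.3412 W

12840.3412 W


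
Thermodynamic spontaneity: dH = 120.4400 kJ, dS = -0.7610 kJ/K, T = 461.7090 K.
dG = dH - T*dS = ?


T*dS = 461.7090 * -0.7610 = -351.3605 kJ
dG = 120.4400 + 351.3605 = 471.8005 kJ (non-spontaneous)

dG = 471.8005 kJ, non-spontaneous


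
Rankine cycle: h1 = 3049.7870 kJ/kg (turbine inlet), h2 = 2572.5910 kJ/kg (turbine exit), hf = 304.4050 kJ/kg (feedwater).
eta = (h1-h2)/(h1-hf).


W = 477.1960 kJ/kg
Q_in = 2745.3820 kJ/kg
eta = 0.1738 = 17.3818%

eta = 17.3818%


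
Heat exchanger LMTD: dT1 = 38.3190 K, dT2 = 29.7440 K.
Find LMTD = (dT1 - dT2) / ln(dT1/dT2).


dT1/dT2 = 1.2883
ln(dT1/dT2) = 0.2533
LMTD = 8.5750 / 0.2533 = 33.8507 K

33.8507 K


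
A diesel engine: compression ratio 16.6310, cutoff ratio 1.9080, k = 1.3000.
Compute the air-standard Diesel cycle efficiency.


r^(k-1) = 2.3242
rc^k = 2.3161
eta = 0.5203 = 52.0295%

52.0295%


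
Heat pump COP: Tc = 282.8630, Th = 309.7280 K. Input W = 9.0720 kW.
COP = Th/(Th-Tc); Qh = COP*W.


COP = 309.7280 / 26.8650 = 11.5291
Qh = 11.5291 * 9.0720 = 104.5916 kW

COP = 11.5291, Qh = 104.5916 kW


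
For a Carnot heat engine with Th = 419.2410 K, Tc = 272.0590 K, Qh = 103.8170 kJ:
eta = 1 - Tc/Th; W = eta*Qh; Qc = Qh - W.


eta = 1 - 272.0590/419.2410 = 0.3511
W = 0.3511 * 103.8170 = 36.4468 kJ
Qc = 103.8170 - 36.4468 = 67.3702 kJ

eta = 35.1068%, W = 36.4468 kJ, Qc = 67.3702 kJ


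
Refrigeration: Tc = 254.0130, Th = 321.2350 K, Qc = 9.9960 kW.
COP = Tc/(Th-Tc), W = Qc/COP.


COP = 254.0130 / 67.2220 = 3.7787
W = 9.9960 / 3.7787 = 2.6453 kW

COP = 3.7787, W = 2.6453 kW


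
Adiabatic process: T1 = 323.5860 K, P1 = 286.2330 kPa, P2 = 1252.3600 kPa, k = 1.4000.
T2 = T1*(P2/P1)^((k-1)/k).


(k-1)/k = 0.2857
(P2/P1)^exp = 1.5246
T2 = 323.5860 * 1.5246 = 493.3275 K

493.3275 K


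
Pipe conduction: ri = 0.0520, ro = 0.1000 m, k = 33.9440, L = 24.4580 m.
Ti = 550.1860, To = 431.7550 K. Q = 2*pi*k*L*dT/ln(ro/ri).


dT = 118.4310 K
ln(ro/ri) = 0.6539
Q = 2*pi*33.9440*24.4580*118.4310 / 0.6539 = 944713.9069 W

944713.9069 W


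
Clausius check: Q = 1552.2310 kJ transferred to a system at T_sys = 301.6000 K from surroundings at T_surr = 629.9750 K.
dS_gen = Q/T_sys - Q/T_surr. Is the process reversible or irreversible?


dS_sys = 1552.2310/301.6000 = 5.1467 kJ/K
dS_surr = -1552.2310/629.9750 = -2.4640 kJ/K
dS_gen = 5.1467 - 2.4640 = 2.6827 kJ/K (irreversible)

dS_gen = 2.6827 kJ/K, irreversible


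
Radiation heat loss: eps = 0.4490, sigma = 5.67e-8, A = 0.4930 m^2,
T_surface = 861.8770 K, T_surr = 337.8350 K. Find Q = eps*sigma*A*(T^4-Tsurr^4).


T^4 = 5.5180e+11
Tsurr^4 = 1.3026e+10
Q = 0.4490 * 5.67e-8 * 0.4930 * 5.3877e+11 = 6762.1099 W

6762.1099 W


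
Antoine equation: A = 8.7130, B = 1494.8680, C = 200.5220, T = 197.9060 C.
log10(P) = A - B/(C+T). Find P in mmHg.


C+T = 398.4280
B/(C+T) = 3.7519
log10(P) = 8.7130 - 3.7519 = 4.9611
P = 10^4.9611 = 91429.2114 mmHg

91429.2114 mmHg


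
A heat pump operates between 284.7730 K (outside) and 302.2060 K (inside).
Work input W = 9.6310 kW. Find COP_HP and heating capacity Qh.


COP = 302.2060 / 17.4330 = 17.3353
Qh = 17.3353 * 9.6310 = 166.9561 kW

COP = 17.3353, Qh = 166.9561 kW


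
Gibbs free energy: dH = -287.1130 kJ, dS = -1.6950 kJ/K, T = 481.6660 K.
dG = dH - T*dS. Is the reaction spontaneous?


T*dS = 481.6660 * -1.6950 = -816.4239 kJ
dG = -287.1130 + 816.4239 = 529.3109 kJ (non-spontaneous)

dG = 529.3109 kJ, non-spontaneous


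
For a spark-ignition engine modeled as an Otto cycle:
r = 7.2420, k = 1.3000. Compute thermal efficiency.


r^(k-1) = 1.8112
eta = 1 - 1/1.8112 = 0.4479 = 44.7869%

44.7869%


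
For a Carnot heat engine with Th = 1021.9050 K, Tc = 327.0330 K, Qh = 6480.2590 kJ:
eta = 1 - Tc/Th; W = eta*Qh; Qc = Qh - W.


eta = 1 - 327.0330/1021.9050 = 0.6800
W = 0.6800 * 6480.2590 = 4406.4277 kJ
Qc = 6480.2590 - 4406.4277 = 2073.8313 kJ

eta = 67.9977%, W = 4406.4277 kJ, Qc = 2073.8313 kJ


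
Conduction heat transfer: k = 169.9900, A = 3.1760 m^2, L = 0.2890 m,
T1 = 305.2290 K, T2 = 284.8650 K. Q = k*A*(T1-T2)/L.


dT = 20.3640 K
Q = 169.9900 * 3.1760 * 20.3640 / 0.2890 = 38042.5056 W

38042.5056 W


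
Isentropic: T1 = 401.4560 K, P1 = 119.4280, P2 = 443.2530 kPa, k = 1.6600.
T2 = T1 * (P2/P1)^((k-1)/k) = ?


(k-1)/k = 0.3976
(P2/P1)^exp = 1.6844
T2 = 401.4560 * 1.6844 = 676.2134 K

676.2134 K


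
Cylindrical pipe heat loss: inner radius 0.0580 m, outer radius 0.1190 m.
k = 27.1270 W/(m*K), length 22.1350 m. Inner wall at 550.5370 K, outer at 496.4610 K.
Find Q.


dT = 54.0760 K
ln(ro/ri) = 0.7187
Q = 2*pi*27.1270*22.1350*54.0760 / 0.7187 = 283876.7802 W

283876.7802 W


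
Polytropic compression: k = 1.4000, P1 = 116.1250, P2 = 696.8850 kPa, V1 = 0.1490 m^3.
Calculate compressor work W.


(k-1)/k = 0.2857
(P2/P1)^exp = 1.6686
W = 3.5000 * 116.1250 * 0.1490 * (1.6686 - 1) = 40.4900 kJ

40.4900 kJ


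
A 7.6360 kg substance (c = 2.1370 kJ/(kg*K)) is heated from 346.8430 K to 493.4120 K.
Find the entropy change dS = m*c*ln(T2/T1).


T2/T1 = 1.4226
ln(T2/T1) = 0.3525
dS = 7.6360 * 2.1370 * 0.3525 = 5.7517 kJ/K

5.7517 kJ/K


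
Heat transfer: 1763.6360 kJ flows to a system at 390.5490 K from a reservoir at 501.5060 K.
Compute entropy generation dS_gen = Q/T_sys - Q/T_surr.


dS_sys = 1763.6360/390.5490 = 4.5158 kJ/K
dS_surr = -1763.6360/501.5060 = -3.5167 kJ/K
dS_gen = 4.5158 - 3.5167 = 0.9991 kJ/K (irreversible)

dS_gen = 0.9991 kJ/K, irreversible


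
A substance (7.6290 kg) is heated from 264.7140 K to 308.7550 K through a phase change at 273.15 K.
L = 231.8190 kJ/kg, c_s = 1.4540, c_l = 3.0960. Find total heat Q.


Q1 (sensible, solid) = 7.6290 * 1.4540 * 8.4360 = 93.5769 kJ
Q2 (latent) = 7.6290 * 231.8190 = 1768.5472 kJ
Q3 (sensible, liquid) = 7.6290 * 3.0960 * 35.6050 = 840.9682 kJ
Q_total = 2703.0922 kJ

2703.0922 kJ


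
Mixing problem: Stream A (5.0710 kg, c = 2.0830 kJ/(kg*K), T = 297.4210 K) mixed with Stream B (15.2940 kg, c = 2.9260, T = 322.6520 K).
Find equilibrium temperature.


num = 17580.3819
den = 55.3131
Tf = 317.8338 K

317.8338 K


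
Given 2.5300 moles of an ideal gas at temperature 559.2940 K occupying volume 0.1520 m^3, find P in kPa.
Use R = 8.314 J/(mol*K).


P = nRT/V = 2.5300 * 8.314 * 559.2940 / 0.1520
= 11764.4249 / 0.1520 = 77397.5322 Pa = 77.3975 kPa

77.3975 kPa


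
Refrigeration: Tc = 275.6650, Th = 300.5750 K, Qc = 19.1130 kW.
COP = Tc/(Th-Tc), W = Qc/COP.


COP = 275.6650 / 24.9100 = 11.0664
W = 19.1130 / 11.0664 = 1.7271 kW

COP = 11.0664, W = 1.7271 kW


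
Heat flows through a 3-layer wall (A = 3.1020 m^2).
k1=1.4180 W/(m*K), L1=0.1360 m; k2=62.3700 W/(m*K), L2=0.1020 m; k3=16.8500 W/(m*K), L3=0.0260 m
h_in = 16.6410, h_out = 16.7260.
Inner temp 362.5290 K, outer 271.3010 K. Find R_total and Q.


R_conv_in = 1/(16.6410*3.1020) = 0.0194
R_1 = 0.1360/(1.4180*3.1020) = 0.0309
R_2 = 0.1020/(62.3700*3.1020) = 0.0005
R_3 = 0.0260/(16.8500*3.1020) = 0.0005
R_conv_out = 1/(16.7260*3.1020) = 0.0193
R_total = 0.0706 K/W
Q = 91.2280 / 0.0706 = 1292.3780 W

R_total = 0.0706 K/W, Q = 1292.3780 W


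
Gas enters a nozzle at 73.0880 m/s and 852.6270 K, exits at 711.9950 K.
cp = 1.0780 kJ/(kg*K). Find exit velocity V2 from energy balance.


dT = 140.6320 K
2*cp*1000*dT = 303202.5920
V1^2 = 5341.8557
V2 = sqrt(308544.4477) = 555.4678 m/s

555.4678 m/s


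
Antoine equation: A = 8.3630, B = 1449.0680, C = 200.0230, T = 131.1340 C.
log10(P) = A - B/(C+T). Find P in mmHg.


C+T = 331.1570
B/(C+T) = 4.3758
log10(P) = 8.3630 - 4.3758 = 3.9872
P = 10^3.9872 = 9710.1642 mmHg

9710.1642 mmHg


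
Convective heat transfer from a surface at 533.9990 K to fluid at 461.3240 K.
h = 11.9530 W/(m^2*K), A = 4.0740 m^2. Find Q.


dT = 72.6750 K
Q = 11.9530 * 4.0740 * 72.6750 = 3539.0197 W

3539.0197 W


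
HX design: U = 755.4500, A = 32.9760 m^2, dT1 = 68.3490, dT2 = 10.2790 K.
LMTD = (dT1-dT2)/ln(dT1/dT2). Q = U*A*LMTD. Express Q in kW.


LMTD = 30.6515 K
Q = 755.4500 * 32.9760 * 30.6515 = 763581.5484 W = 763.5815 kW

763.5815 kW


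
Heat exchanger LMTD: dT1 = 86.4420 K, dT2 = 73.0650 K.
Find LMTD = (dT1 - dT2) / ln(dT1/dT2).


dT1/dT2 = 1.1831
ln(dT1/dT2) = 0.1681
LMTD = 13.3770 / 0.1681 = 79.5662 K

79.5662 K


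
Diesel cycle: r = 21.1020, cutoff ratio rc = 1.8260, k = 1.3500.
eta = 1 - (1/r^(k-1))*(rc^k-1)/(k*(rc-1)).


r^(k-1) = 2.9075
rc^k = 2.2544
eta = 0.6131 = 61.3099%

61.3099%


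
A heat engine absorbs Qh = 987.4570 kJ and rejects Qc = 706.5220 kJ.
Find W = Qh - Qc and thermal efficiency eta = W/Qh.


W = 987.4570 - 706.5220 = 280.9350 kJ
eta = 280.9350 / 987.4570 = 0.2845 = 28.4504%

W = 280.9350 kJ, eta = 28.4504%


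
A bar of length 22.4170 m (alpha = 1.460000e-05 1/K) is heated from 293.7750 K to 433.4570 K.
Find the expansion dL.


dT = 139.6820 K
dL = 1.460000e-05 * 22.4170 * 139.6820 = 0.045716 m
L_final = 22.462716 m

dL = 0.045716 m


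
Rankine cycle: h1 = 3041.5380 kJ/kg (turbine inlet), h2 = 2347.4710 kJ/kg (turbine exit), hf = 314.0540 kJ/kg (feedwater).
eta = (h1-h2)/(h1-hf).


W = 694.0670 kJ/kg
Q_in = 2727.4840 kJ/kg
eta = 0.2545 = 25.4472%

eta = 25.4472%


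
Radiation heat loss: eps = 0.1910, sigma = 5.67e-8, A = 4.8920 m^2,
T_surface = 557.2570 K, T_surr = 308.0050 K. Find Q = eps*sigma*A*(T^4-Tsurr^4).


T^4 = 9.6432e+10
Tsurr^4 = 8.9998e+09
Q = 0.1910 * 5.67e-8 * 4.8920 * 8.7432e+10 = 4632.0743 W

4632.0743 W


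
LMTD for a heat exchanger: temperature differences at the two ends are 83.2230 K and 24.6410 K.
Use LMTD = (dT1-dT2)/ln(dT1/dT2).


dT1/dT2 = 3.3774
ln(dT1/dT2) = 1.2171
LMTD = 58.5820 / 1.2171 = 48.1320 K

48.1320 K


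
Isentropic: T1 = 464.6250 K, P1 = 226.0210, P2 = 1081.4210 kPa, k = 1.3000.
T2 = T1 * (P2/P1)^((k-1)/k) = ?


(k-1)/k = 0.2308
(P2/P1)^exp = 1.4351
T2 = 464.6250 * 1.4351 = 666.7916 K

666.7916 K


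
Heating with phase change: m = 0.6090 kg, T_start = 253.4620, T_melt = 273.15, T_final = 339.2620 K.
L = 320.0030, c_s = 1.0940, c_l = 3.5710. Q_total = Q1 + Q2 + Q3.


Q1 (sensible, solid) = 0.6090 * 1.0940 * 19.6880 = 13.1171 kJ
Q2 (latent) = 0.6090 * 320.0030 = 194.8818 kJ
Q3 (sensible, liquid) = 0.6090 * 3.5710 * 66.1120 = 143.7763 kJ
Q_total = 351.7752 kJ

351.7752 kJ


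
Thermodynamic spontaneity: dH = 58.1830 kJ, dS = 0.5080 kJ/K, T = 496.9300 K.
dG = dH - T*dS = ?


T*dS = 496.9300 * 0.5080 = 252.4404 kJ
dG = 58.1830 - 252.4404 = -194.2574 kJ (spontaneous)

dG = -194.2574 kJ, spontaneous


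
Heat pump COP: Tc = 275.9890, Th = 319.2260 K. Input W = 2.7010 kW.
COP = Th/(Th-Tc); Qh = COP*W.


COP = 319.2260 / 43.2370 = 7.3832
Qh = 7.3832 * 2.7010 = 19.9419 kW

COP = 7.3832, Qh = 19.9419 kW


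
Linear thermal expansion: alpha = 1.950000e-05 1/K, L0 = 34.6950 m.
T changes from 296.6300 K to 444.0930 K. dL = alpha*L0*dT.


dT = 147.4630 K
dL = 1.950000e-05 * 34.6950 * 147.4630 = 0.099766 m
L_final = 34.794766 m

dL = 0.099766 m


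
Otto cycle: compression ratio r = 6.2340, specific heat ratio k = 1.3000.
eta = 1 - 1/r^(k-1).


r^(k-1) = 1.7315
eta = 1 - 1/1.7315 = 0.4225 = 42.2476%

42.2476%


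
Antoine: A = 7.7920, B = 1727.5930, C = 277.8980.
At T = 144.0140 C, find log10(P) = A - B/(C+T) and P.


C+T = 421.9120
B/(C+T) = 4.0947
log10(P) = 7.7920 - 4.0947 = 3.6973
P = 10^3.6973 = 4981.0839 mmHg

4981.0839 mmHg


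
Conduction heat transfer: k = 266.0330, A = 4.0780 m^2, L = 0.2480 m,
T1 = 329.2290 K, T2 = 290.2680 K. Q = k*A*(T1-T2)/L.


dT = 38.9610 K
Q = 266.0330 * 4.0780 * 38.9610 / 0.2480 = 170435.9273 W

170435.9273 W


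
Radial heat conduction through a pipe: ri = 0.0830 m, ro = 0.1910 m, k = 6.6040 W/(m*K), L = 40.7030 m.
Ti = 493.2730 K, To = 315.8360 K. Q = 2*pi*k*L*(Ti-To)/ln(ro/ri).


dT = 177.4370 K
ln(ro/ri) = 0.8334
Q = 2*pi*6.6040*40.7030*177.4370 / 0.8334 = 359572.8896 W

359572.8896 W


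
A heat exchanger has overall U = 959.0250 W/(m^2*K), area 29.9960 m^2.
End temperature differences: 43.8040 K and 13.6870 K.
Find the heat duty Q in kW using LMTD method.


LMTD = 25.8898 K
Q = 959.0250 * 29.9960 * 25.8898 = 744768.3651 W = 744.7684 kW

744.7684 kW


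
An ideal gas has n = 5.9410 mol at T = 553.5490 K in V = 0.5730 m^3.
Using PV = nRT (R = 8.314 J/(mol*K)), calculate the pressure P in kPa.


P = nRT/V = 5.9410 * 8.314 * 553.5490 / 0.5730
= 27341.7081 / 0.5730 = 47716.7681 Pa = 47.7168 kPa

47.7168 kPa


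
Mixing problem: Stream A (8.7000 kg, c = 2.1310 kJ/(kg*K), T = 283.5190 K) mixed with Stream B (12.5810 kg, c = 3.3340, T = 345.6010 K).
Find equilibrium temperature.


num = 19752.6098
den = 60.4848
Tf = 326.5717 K

326.5717 K


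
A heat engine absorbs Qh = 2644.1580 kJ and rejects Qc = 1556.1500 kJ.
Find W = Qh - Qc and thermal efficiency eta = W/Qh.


W = 2644.1580 - 1556.1500 = 1088.0080 kJ
eta = 1088.0080 / 2644.1580 = 0.4115 = 41.1476%

W = 1088.0080 kJ, eta = 41.1476%


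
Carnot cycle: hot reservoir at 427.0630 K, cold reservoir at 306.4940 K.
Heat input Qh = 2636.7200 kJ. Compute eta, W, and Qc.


eta = 1 - 306.4940/427.0630 = 0.2823
W = 0.2823 * 2636.7200 = 744.4023 kJ
Qc = 2636.7200 - 744.4023 = 1892.3177 kJ

eta = 28.2321%, W = 744.4023 kJ, Qc = 1892.3177 kJ


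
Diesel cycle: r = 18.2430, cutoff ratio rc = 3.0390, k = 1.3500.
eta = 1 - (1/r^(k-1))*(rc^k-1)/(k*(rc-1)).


r^(k-1) = 2.7630
rc^k = 4.4842
eta = 0.5419 = 54.1889%

54.1889%


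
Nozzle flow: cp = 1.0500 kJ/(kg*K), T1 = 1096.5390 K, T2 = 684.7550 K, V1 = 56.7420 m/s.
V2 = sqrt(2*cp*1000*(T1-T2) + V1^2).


dT = 411.7840 K
2*cp*1000*dT = 864746.4000
V1^2 = 3219.6546
V2 = sqrt(867966.0546) = 931.6470 m/s

931.6470 m/s


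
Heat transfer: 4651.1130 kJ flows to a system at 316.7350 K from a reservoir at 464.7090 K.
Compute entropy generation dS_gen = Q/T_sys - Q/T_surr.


dS_sys = 4651.1130/316.7350 = 14.6846 kJ/K
dS_surr = -4651.1130/464.7090 = -10.0087 kJ/K
dS_gen = 14.6846 - 10.0087 = 4.6759 kJ/K (irreversible)

dS_gen = 4.6759 kJ/K, irreversible


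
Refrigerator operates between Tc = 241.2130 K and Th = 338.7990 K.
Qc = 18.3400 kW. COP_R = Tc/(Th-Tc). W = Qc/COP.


COP = 241.2130 / 97.5860 = 2.4718
W = 18.3400 / 2.4718 = 7.4197 kW

COP = 2.4718, W = 7.4197 kW


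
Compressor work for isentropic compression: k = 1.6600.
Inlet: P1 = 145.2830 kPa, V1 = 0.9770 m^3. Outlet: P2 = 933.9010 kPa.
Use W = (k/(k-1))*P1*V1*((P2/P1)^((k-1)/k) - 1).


(k-1)/k = 0.3976
(P2/P1)^exp = 2.0955
W = 2.5152 * 145.2830 * 0.9770 * (2.0955 - 1) = 391.0975 kJ

391.0975 kJ


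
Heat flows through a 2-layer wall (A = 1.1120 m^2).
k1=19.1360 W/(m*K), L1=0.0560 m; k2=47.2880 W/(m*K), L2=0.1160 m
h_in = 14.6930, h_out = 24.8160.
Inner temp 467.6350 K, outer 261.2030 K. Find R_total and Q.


R_conv_in = 1/(14.6930*1.1120) = 0.0612
R_1 = 0.0560/(19.1360*1.1120) = 0.0026
R_2 = 0.1160/(47.2880*1.1120) = 0.0022
R_conv_out = 1/(24.8160*1.1120) = 0.0362
R_total = 0.1023 K/W
Q = 206.4320 / 0.1023 = 2018.2971 W

R_total = 0.1023 K/W, Q = 2018.2971 W


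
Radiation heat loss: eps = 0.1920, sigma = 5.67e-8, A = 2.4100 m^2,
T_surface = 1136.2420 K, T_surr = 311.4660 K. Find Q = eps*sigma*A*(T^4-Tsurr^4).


T^4 = 1.6668e+12
Tsurr^4 = 9.4111e+09
Q = 0.1920 * 5.67e-8 * 2.4100 * 1.6574e+12 = 43483.6113 W

43483.6113 W


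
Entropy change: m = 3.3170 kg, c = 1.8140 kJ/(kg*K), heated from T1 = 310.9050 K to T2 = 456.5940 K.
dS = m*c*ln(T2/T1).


T2/T1 = 1.4686
ln(T2/T1) = 0.3843
dS = 3.3170 * 1.8140 * 0.3843 = 2.3124 kJ/K

2.3124 kJ/K


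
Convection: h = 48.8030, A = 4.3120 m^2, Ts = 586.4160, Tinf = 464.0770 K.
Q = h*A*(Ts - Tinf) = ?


dT = 122.3390 K
Q = 48.8030 * 4.3120 * 122.3390 = 25744.8401 W

25744.8401 W


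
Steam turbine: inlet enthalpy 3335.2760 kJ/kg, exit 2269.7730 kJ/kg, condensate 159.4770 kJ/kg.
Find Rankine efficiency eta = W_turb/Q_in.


W = 1065.5030 kJ/kg
Q_in = 3175.7990 kJ/kg
eta = 0.3355 = 33.5507%

eta = 33.5507%


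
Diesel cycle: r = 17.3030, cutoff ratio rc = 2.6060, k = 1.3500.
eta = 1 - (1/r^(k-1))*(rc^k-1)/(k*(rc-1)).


r^(k-1) = 2.7123
rc^k = 3.6439
eta = 0.5504 = 55.0405%

55.0405%


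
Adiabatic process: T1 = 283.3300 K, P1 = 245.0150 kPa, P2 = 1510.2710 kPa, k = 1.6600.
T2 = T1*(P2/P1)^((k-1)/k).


(k-1)/k = 0.3976
(P2/P1)^exp = 2.0608
T2 = 283.3300 * 2.0608 = 583.8942 K

583.8942 K


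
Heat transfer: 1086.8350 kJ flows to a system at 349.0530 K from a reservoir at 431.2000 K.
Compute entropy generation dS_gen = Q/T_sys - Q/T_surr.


dS_sys = 1086.8350/349.0530 = 3.1137 kJ/K
dS_surr = -1086.8350/431.2000 = -2.5205 kJ/K
dS_gen = 3.1137 - 2.5205 = 0.5932 kJ/K (irreversible)

dS_gen = 0.5932 kJ/K, irreversible
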